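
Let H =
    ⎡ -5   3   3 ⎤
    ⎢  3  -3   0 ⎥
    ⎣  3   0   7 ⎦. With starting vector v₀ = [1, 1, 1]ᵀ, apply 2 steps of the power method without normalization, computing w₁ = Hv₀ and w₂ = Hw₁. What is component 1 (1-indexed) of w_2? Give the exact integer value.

25

w1 = Hv₀ = ((-5)·1 + 3·1 + 3·1; 3·1 + (-3)·1 + 0·1; 3·1 + 0·1 + 7·1) = (1, 0, 10)
w2 = Hw1 = ((-5)·1 + 3·0 + 3·10; 3·1 + (-3)·0 + 0·10; 3·1 + 0·0 + 7·10) = (25, 3, 73)
The requested component of w2 is 25.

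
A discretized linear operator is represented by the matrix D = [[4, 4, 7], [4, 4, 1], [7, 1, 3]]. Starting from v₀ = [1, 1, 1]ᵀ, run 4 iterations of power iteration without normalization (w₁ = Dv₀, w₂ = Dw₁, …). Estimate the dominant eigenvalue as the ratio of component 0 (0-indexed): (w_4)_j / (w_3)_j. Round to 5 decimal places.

12.08795

w1 = Dv₀ = (15, 9, 11)
w2 = Dw1 = (173, 107, 147)
w3 = Dw2 = (2149, 1267, 1759)
w4 = Dw3 = (25977, 15423, 21587)
Ratio at component: 25977 / 2149 = 12.08795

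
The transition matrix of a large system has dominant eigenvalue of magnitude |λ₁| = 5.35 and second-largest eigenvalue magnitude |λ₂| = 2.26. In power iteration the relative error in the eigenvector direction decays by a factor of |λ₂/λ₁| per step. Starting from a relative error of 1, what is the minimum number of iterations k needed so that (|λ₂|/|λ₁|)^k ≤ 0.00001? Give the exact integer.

|λ₂/λ₁| = 2.26/5.35 = 0.42243
Need k ≥ ln(0.00001) / ln(0.42243) = -11.5129 / -0.8617 ≈ 13.360
Smallest integer k satisfying the bound: 14

14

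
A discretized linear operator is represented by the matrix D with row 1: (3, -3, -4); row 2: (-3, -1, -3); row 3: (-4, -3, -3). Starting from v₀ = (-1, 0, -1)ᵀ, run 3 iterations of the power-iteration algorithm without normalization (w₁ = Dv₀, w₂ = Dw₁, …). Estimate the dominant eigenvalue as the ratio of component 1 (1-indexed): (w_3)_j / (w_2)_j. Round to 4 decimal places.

λ ≈ -3.0930

w1 = Dv₀ = (3·(-1) + (-3)·0 + (-4)·(-1); (-3)·(-1) + (-1)·0 + (-3)·(-1); (-4)·(-1) + (-3)·0 + (-3)·(-1)) = (1, 6, 7)
w2 = Dw1 = (3·1 + (-3)·6 + (-4)·7; (-3)·1 + (-1)·6 + (-3)·7; (-4)·1 + (-3)·6 + (-3)·7) = (-43, -30, -43)
w3 = Dw2 = (133, 288, 391)
Ratio at component: 133 / -43 = -3.0930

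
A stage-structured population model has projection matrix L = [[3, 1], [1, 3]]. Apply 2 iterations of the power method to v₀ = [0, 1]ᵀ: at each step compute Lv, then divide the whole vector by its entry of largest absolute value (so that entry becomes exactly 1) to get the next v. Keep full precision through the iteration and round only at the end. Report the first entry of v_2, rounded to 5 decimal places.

0.60000

Lv0 = (1.000000, 3.000000); divide by 3.000000 → v1 = (0.333333, 1.000000)
Lv1 = (2.000000, 3.333333); divide by 3.333333 → v2 = (0.600000, 1.000000)
Requested entry of v2: 6/10 = 0.60000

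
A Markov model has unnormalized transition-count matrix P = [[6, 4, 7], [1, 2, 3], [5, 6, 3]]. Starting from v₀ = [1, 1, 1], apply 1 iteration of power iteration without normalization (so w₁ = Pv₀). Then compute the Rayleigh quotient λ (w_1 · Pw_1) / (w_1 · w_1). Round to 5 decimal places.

12.50672

w1 = Pv₀ = (6·1 + 4·1 + 7·1; 1·1 + 2·1 + 3·1; 5·1 + 6·1 + 3·1) = (17, 6, 14)
Pw1 = (224, 71, 163)
w1·Pw1 = 17·224 + 6·71 + 14·163 = 6516; w1·w1 = 17·17 + 6·6 + 14·14 = 521
λ ≈ 6516/521 = 12.50672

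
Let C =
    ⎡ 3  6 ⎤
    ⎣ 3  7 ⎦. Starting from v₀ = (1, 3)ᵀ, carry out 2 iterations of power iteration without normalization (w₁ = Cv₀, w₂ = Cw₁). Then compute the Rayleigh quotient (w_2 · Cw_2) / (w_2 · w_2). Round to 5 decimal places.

λ ≈ 9.69158

w1 = Cv₀ = (3·1 + 6·3; 3·1 + 7·3) = (21, 24)
w2 = Cw1 = (3·21 + 6·24; 3·21 + 7·24) = (207, 231)
Cw2 = (2007, 2238)
w2·Cw2 = 207·2007 + 231·2238 = 932427; w2·w2 = 207·207 + 231·231 = 96210
λ ≈ 932427/96210 = 9.69158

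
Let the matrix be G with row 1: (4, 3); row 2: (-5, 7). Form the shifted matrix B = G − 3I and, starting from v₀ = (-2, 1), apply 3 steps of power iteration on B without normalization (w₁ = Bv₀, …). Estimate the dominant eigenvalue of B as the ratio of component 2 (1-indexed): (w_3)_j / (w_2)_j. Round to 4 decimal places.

-0.2157

B = G − 3I has rows (1, 3); (-5, 4)
w1 = Bv₀ = (1, 14)
w2 = Bw1 = (43, 51)
w3 = Bw2 = (196, -11)
Ratio: -11/51 = -0.2157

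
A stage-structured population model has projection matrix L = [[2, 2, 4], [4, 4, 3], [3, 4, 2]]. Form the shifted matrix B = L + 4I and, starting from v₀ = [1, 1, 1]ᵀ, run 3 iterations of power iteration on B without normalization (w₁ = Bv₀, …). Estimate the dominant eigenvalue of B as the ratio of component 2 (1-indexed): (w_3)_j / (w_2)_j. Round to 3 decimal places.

13.498

B = L + 4I has rows (6, 2, 4); (4, 8, 3); (3, 4, 6)
w1 = Bv₀ = (6·1 + 2·1 + 4·1; 4·1 + 8·1 + 3·1; 3·1 + 4·1 + 6·1) = (12, 15, 13)
w2 = Bw1 = (6·12 + 2·15 + 4·13; 4·12 + 8·15 + 3·13; 3·12 + 4·15 + 6·13) = (154, 207, 174)
w3 = Bw2 = (2034, 2794, 2334)
Ratio: 2794/207 = 13.498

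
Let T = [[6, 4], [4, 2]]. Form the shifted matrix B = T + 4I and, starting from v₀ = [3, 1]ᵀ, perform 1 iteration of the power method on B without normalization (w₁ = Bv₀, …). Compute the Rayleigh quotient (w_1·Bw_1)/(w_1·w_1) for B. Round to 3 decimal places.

B = T + 4I has rows (10, 4); (4, 6)
w1 = Bv₀ = (10·3 + 4·1; 4·3 + 6·1) = (34, 18)
Bw1 = (412, 244)
w1·Bw1 = 18400; w1·w1 = 1480; μ ≈ 18400/1480 = 12.432

μ ≈ 12.432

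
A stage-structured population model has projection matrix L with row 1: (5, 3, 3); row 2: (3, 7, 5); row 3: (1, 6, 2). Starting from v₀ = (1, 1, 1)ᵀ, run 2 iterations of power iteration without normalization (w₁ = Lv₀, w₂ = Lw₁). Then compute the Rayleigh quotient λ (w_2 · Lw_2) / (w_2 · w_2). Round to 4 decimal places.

w1 = Lv₀ = (5·1 + 3·1 + 3·1; 3·1 + 7·1 + 5·1; 1·1 + 6·1 + 2·1) = (11, 15, 9)
w2 = Lw1 = (5·11 + 3·15 + 3·9; 3·11 + 7·15 + 5·9; 1·11 + 6·15 + 2·9) = (127, 183, 119)
Lw2 = (1541, 2257, 1463)
w2·Lw2 = 127·1541 + 183·2257 + 119·1463 = 782835; w2·w2 = 127·127 + 183·183 + 119·119 = 63779
λ ≈ 782835/63779 = 12.2742

λ ≈ 12.2742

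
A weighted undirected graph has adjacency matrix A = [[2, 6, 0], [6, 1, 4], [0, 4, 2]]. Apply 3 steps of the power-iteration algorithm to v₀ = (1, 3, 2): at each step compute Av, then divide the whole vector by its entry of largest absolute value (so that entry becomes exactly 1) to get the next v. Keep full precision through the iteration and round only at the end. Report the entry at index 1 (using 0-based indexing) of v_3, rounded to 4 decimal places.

Av0 = (20.00000, 17.00000, 16.00000); divide by 20.00000 → v1 = (1.00000, 0.85000, 0.80000)
Av1 = (7.10000, 10.05000, 5.00000); divide by 10.05000 → v2 = (0.70647, 1.00000, 0.49751)
Av2 = (7.41294, 7.22886, 4.99502); divide by 7.41294 → v3 = (1.00000, 0.97517, 0.67383)
Requested entry of v3: 1453/1490 = 0.9752

0.9752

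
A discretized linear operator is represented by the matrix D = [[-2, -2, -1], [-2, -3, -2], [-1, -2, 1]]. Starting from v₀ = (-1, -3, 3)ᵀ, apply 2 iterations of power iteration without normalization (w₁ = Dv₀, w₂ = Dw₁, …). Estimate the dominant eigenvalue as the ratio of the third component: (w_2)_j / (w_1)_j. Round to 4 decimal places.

w1 = Dv₀ = ((-2)·(-1) + (-2)·(-3) + (-1)·3; (-2)·(-1) + (-3)·(-3) + (-2)·3; (-1)·(-1) + (-2)·(-3) + 1·3) = (5, 5, 10)
w2 = Dw1 = ((-2)·5 + (-2)·5 + (-1)·10; (-2)·5 + (-3)·5 + (-2)·10; (-1)·5 + (-2)·5 + 1·10) = (-30, -45, -5)
Ratio at component: -5 / 10 = -0.5000

-0.5000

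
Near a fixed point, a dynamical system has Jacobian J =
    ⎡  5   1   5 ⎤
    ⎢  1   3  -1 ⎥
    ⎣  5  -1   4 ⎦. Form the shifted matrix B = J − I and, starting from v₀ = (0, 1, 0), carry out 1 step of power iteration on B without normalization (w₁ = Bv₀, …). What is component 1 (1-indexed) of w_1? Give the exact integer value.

B = J − I has rows (4, 1, 5); (1, 2, -1); (5, -1, 3)
w1 = Bv₀ = (4·0 + 1·1 + 5·0; 1·0 + 2·1 + (-1)·0; 5·0 + (-1)·1 + 3·0) = (1, 2, -1)
Requested component of w1: 1

1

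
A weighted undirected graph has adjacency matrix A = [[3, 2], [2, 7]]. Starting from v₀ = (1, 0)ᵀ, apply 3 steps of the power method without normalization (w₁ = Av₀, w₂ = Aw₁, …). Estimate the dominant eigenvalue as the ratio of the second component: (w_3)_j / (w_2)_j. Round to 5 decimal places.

8.30000

w1 = Av₀ = (3, 2)
w2 = Aw1 = (13, 20)
w3 = Aw2 = (79, 166)
Ratio at component: 166 / 20 = 8.30000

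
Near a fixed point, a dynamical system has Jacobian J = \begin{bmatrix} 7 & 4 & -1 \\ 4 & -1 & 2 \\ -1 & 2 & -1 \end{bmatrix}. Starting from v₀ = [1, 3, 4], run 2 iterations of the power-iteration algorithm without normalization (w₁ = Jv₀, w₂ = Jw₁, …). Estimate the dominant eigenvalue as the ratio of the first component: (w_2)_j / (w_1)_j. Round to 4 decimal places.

λ ≈ 9.3333

w1 = Jv₀ = (15, 9, 1)
w2 = Jw1 = (140, 53, 2)
Ratio at component: 140 / 15 = 9.3333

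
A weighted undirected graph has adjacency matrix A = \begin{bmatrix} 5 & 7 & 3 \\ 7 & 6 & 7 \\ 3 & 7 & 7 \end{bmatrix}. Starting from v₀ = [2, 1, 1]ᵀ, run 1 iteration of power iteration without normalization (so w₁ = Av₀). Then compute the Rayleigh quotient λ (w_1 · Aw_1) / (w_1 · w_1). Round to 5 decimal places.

w1 = Av₀ = (20, 27, 20)
Aw1 = (349, 442, 389)
w1·Aw1 = 20·349 + 27·442 + 20·389 = 26694; w1·w1 = 20·20 + 27·27 + 20·20 = 1529
λ ≈ 26694/1529 = 17.45847

17.45847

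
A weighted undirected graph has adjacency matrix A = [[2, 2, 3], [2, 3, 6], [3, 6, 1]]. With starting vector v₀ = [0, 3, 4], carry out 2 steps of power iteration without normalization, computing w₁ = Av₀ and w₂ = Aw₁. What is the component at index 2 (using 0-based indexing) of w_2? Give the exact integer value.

274

w1 = Av₀ = (2·0 + 2·3 + 3·4; 2·0 + 3·3 + 6·4; 3·0 + 6·3 + 1·4) = (18, 33, 22)
w2 = Aw1 = (2·18 + 2·33 + 3·22; 2·18 + 3·33 + 6·22; 3·18 + 6·33 + 1·22) = (168, 267, 274)
The requested component of w2 is 274.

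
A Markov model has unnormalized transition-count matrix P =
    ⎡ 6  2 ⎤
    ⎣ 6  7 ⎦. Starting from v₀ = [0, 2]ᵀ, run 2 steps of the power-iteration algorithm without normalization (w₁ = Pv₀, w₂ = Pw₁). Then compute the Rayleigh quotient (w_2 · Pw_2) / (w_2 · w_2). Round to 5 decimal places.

λ ≈ 9.73186

w1 = Pv₀ = (6·0 + 2·2; 6·0 + 7·2) = (4, 14)
w2 = Pw1 = (6·4 + 2·14; 6·4 + 7·14) = (52, 122)
Pw2 = (556, 1166)
w2·Pw2 = 52·556 + 122·1166 = 171164; w2·w2 = 52·52 + 122·122 = 17588
λ ≈ 171164/17588 = 9.73186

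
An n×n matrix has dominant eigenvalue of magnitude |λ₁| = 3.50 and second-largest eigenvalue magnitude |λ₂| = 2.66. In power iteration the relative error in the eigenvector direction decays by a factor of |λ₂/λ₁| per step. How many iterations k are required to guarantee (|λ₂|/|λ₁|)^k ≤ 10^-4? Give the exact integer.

|λ₂/λ₁| = 2.66/3.50 = 0.76000
Need k ≥ ln(10^-4) / ln(0.76000) = -9.2103 / -0.2744 ≈ 33.561
Smallest integer k satisfying the bound: 34

34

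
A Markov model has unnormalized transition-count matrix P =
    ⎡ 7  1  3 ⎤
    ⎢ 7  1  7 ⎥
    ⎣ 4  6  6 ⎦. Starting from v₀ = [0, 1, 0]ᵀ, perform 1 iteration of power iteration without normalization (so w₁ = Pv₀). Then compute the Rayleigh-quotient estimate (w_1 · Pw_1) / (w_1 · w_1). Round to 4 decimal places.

w1 = Pv₀ = (1, 1, 6)
Pw1 = (26, 50, 46)
w1·Pw1 = 1·26 + 1·50 + 6·46 = 352; w1·w1 = 1·1 + 1·1 + 6·6 = 38
λ ≈ 352/38 = 9.2632

λ ≈ 9.2632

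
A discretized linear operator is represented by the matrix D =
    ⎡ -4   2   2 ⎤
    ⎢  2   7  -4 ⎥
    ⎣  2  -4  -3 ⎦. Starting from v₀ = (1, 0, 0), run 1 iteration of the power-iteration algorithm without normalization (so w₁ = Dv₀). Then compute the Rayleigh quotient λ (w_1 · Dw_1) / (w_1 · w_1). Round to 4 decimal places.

-6.0000

w1 = Dv₀ = ((-4)·1 + 2·0 + 2·0; 2·1 + 7·0 + (-4)·0; 2·1 + (-4)·0 + (-3)·0) = (-4, 2, 2)
Dw1 = (24, -2, -22)
w1·Dw1 = (-4)·24 + 2·(-2) + 2·(-22) = -144; w1·w1 = (-4)·(-4) + 2·2 + 2·2 = 24
λ ≈ -144/24 = -6.0000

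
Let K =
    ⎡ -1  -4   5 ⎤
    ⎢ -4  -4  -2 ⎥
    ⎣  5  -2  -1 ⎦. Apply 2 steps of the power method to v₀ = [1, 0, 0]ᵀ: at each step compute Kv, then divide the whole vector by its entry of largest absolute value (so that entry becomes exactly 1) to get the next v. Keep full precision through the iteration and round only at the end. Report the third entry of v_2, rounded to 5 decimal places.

-0.04762

Kv0 = (-1.000000, -4.000000, 5.000000); divide by 5.000000 → v1 = (-0.200000, -0.800000, 1.000000)
Kv1 = (8.400000, 2.000000, -0.400000); divide by 8.400000 → v2 = (1.000000, 0.238095, -0.047619)
Requested entry of v2: -2/42 = -0.04762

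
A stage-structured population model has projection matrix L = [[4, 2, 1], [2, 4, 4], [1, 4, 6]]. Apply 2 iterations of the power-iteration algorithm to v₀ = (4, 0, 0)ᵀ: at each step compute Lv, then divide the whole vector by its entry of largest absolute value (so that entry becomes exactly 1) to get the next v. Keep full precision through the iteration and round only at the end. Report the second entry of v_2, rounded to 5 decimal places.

Lv0 = (16.000000, 8.000000, 4.000000); divide by 16.000000 → v1 = (1.000000, 0.500000, 0.250000)
Lv1 = (5.250000, 5.000000, 4.500000); divide by 5.250000 → v2 = (1.000000, 0.952381, 0.857143)
Requested entry of v2: 80/84 = 0.95238

0.95238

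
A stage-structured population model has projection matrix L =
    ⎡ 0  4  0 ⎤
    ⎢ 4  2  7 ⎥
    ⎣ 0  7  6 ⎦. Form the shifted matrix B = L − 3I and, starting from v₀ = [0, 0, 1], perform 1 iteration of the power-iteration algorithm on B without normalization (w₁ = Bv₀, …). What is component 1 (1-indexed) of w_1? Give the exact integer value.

B = L − 3I has rows (-3, 4, 0); (4, -1, 7); (0, 7, 3)
w1 = Bv₀ = ((-3)·0 + 4·0 + 0·1; 4·0 + (-1)·0 + 7·1; 0·0 + 7·0 + 3·1) = (0, 7, 3)
Requested component of w1: 0

0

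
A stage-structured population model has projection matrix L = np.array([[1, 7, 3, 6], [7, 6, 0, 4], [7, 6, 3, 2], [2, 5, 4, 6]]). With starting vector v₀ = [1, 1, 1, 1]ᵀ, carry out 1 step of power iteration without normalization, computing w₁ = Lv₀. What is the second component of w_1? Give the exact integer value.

17

w1 = Lv₀ = (1·1 + 7·1 + 3·1 + 6·1; 7·1 + 6·1 + 0·1 + 4·1; 7·1 + 6·1 + 3·1 + 2·1; 2·1 + 5·1 + 4·1 + 6·1) = (17, 17, 18, 17)
The requested component of w1 is 17.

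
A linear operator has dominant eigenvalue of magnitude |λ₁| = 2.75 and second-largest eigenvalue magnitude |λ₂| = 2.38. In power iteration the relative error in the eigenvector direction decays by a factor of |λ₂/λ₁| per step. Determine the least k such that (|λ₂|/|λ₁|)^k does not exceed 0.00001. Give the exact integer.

|λ₂/λ₁| = 2.38/2.75 = 0.86545
Need k ≥ ln(0.00001) / ln(0.86545) = -11.5129 / -0.1445 ≈ 79.674
Smallest integer k satisfying the bound: 80

80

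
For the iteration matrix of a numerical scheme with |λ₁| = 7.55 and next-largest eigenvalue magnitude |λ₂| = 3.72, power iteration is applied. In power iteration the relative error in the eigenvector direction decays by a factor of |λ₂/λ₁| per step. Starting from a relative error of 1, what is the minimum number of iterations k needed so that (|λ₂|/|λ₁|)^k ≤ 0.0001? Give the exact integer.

14

|λ₂/λ₁| = 3.72/7.55 = 0.49272
Need k ≥ ln(0.0001) / ln(0.49272) = -9.2103 / -0.7078 ≈ 13.012
Smallest integer k satisfying the bound: 14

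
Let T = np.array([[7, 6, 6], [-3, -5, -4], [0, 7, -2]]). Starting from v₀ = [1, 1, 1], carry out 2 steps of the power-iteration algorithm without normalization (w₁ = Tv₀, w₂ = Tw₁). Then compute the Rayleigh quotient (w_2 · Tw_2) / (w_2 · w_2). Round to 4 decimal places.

w1 = Tv₀ = (19, -12, 5)
w2 = Tw1 = (91, -17, -94)
Tw2 = (-29, 188, 69)
w2·Tw2 = 91·(-29) + (-17)·188 + (-94)·69 = -12321; w2·w2 = 91·91 + (-17)·(-17) + (-94)·(-94) = 17406
λ ≈ -12321/17406 = -0.7079

-0.7079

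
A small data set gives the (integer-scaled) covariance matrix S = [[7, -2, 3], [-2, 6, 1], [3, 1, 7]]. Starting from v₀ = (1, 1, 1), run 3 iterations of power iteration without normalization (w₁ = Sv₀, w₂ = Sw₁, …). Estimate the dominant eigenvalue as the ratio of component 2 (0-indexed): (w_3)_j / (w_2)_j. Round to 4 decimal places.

w1 = Sv₀ = (7·1 + (-2)·1 + 3·1; (-2)·1 + 6·1 + 1·1; 3·1 + 1·1 + 7·1) = (8, 5, 11)
w2 = Sw1 = (7·8 + (-2)·5 + 3·11; (-2)·8 + 6·5 + 1·11; 3·8 + 1·5 + 7·11) = (79, 25, 106)
w3 = Sw2 = (821, 98, 1004)
Ratio at component: 1004 / 106 = 9.4717

9.4717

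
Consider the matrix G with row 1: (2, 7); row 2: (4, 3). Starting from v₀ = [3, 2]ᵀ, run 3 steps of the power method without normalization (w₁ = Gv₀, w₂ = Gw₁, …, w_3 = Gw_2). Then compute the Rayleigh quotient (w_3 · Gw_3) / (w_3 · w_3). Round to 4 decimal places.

λ ≈ 7.8301

w1 = Gv₀ = (2·3 + 7·2; 4·3 + 3·2) = (20, 18)
w2 = Gw1 = (2·20 + 7·18; 4·20 + 3·18) = (166, 134)
w3 = Gw2 = (1270, 1066)
Gw3 = (10002, 8278)
w3·Gw3 = 1270·10002 + 1066·8278 = 21526888; w3·w3 = 1270·1270 + 1066·1066 = 2749256
λ ≈ 21526888/2749256 = 7.8301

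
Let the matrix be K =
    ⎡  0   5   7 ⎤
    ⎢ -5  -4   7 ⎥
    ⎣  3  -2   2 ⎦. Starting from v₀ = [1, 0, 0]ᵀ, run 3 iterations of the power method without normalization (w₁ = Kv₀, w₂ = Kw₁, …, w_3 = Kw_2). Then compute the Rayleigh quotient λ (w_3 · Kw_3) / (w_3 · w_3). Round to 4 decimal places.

w1 = Kv₀ = (0·1 + 5·0 + 7·0; (-5)·1 + (-4)·0 + 7·0; 3·1 + (-2)·0 + 2·0) = (0, -5, 3)
w2 = Kw1 = (0·0 + 5·(-5) + 7·3; (-5)·0 + (-4)·(-5) + 7·3; 3·0 + (-2)·(-5) + 2·3) = (-4, 41, 16)
w3 = Kw2 = (317, -32, -62)
Kw3 = (-594, -1891, 891)
w3·Kw3 = 317·(-594) + (-32)·(-1891) + (-62)·891 = -183028; w3·w3 = 317·317 + (-32)·(-32) + (-62)·(-62) = 105357
λ ≈ -183028/105357 = -1.7372

λ ≈ -1.7372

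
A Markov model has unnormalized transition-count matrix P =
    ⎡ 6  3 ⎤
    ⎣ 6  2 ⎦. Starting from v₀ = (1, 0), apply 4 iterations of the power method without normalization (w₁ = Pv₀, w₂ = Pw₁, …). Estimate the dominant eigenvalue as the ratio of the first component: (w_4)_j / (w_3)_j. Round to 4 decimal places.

8.6923

w1 = Pv₀ = (6·1 + 3·0; 6·1 + 2·0) = (6, 6)
w2 = Pw1 = (6·6 + 3·6; 6·6 + 2·6) = (54, 48)
w3 = Pw2 = (468, 420)
w4 = Pw3 = (4068, 3648)
Ratio at component: 4068 / 468 = 8.6923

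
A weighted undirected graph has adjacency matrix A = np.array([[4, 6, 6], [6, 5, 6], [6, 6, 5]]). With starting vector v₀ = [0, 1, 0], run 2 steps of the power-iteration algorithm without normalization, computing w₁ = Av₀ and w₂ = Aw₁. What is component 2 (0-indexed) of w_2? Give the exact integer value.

96

w1 = Av₀ = (4·0 + 6·1 + 6·0; 6·0 + 5·1 + 6·0; 6·0 + 6·1 + 5·0) = (6, 5, 6)
w2 = Aw1 = (4·6 + 6·5 + 6·6; 6·6 + 5·5 + 6·6; 6·6 + 6·5 + 5·6) = (90, 97, 96)
The requested component of w2 is 96.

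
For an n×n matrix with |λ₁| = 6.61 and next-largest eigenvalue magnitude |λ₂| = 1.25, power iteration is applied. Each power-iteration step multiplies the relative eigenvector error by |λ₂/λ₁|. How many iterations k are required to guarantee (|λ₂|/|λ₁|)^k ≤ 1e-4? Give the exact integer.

|λ₂/λ₁| = 1.25/6.61 = 0.18911
Need k ≥ ln(1e-4) / ln(0.18911) = -9.2103 / -1.6654 ≈ 5.530
Smallest integer k satisfying the bound: 6

6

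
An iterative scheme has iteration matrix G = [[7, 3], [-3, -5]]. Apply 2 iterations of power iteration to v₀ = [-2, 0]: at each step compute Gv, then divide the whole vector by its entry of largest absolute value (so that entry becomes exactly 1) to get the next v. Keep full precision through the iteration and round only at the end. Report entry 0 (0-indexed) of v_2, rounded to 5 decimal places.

1.00000

Gv0 = (-14.000000, 6.000000); divide by -14.000000 → v1 = (1.000000, -0.428571)
Gv1 = (5.714286, -0.857143); divide by 5.714286 → v2 = (1.000000, -0.150000)
Requested entry of v2: -80/-80 = 1.00000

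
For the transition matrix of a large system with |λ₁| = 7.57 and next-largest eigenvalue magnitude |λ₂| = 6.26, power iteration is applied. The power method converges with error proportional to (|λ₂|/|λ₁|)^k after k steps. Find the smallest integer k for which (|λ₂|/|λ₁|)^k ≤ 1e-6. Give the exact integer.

73

|λ₂/λ₁| = 6.26/7.57 = 0.82695
Need k ≥ ln(1e-6) / ln(0.82695) = -13.8155 / -0.1900 ≈ 72.708
Smallest integer k satisfying the bound: 73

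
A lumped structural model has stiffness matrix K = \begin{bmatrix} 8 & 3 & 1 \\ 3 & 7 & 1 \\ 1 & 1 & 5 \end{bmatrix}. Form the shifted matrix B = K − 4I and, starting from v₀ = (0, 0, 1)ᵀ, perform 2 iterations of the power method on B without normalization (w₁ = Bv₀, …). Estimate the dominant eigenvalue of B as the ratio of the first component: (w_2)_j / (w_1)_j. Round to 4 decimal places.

B = K − 4I has rows (4, 3, 1); (3, 3, 1); (1, 1, 1)
w1 = Bv₀ = (1, 1, 1)
w2 = Bw1 = (8, 7, 3)
Ratio: 8/1 = 8.0000

μ ≈ 8.0000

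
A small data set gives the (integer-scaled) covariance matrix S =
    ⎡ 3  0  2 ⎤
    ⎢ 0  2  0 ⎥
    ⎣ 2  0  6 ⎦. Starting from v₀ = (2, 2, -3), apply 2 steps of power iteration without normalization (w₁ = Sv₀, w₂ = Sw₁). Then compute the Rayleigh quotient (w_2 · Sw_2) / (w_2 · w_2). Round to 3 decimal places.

λ ≈ 6.860

w1 = Sv₀ = (0, 4, -14)
w2 = Sw1 = (-28, 8, -84)
Sw2 = (-252, 16, -560)
w2·Sw2 = (-28)·(-252) + 8·16 + (-84)·(-560) = 54224; w2·w2 = (-28)·(-28) + 8·8 + (-84)·(-84) = 7904
λ ≈ 54224/7904 = 6.860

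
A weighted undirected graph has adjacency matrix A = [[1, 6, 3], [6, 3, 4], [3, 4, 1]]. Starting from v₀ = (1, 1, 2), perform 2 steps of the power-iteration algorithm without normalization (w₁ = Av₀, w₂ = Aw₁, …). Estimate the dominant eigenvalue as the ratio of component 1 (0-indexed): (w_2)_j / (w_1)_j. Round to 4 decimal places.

w1 = Av₀ = (1·1 + 6·1 + 3·2; 6·1 + 3·1 + 4·2; 3·1 + 4·1 + 1·2) = (13, 17, 9)
w2 = Aw1 = (1·13 + 6·17 + 3·9; 6·13 + 3·17 + 4·9; 3·13 + 4·17 + 1·9) = (142, 165, 116)
Ratio at component: 165 / 17 = 9.7059

λ ≈ 9.7059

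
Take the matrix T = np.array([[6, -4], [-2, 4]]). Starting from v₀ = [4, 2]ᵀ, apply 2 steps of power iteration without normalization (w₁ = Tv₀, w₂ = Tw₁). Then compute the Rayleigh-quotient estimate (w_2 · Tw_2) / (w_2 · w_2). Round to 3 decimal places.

w1 = Tv₀ = (6·4 + (-4)·2; (-2)·4 + 4·2) = (16, 0)
w2 = Tw1 = (6·16 + (-4)·0; (-2)·16 + 4·0) = (96, -32)
Tw2 = (704, -320)
w2·Tw2 = 96·704 + (-32)·(-320) = 77824; w2·w2 = 96·96 + (-32)·(-32) = 10240
λ ≈ 77824/10240 = 7.600

λ ≈ 7.600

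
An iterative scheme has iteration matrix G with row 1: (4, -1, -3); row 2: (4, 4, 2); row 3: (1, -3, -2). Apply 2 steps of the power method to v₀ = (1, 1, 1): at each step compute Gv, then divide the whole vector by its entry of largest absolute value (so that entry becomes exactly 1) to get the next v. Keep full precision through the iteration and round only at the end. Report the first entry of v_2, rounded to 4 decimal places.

Gv0 = (0.00000, 10.00000, -4.00000); divide by 10.00000 → v1 = (0.00000, 1.00000, -0.40000)
Gv1 = (0.20000, 3.20000, -2.20000); divide by 3.20000 → v2 = (0.06250, 1.00000, -0.68750)
Requested entry of v2: 2/32 = 0.0625

0.0625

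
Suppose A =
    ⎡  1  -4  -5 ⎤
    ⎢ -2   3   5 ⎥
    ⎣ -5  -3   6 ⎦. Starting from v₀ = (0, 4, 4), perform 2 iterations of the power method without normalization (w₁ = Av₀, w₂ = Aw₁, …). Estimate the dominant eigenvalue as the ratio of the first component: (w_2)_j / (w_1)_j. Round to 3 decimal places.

6.222

w1 = Av₀ = (-36, 32, 12)
w2 = Aw1 = (-224, 228, 156)
Ratio at component: -224 / -36 = 6.222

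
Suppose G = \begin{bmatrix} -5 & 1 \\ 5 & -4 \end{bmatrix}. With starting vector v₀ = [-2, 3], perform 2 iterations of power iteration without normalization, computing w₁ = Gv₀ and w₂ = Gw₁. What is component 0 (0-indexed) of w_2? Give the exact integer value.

-87

w1 = Gv₀ = (13, -22)
w2 = Gw1 = (-87, 153)
The requested component of w2 is -87.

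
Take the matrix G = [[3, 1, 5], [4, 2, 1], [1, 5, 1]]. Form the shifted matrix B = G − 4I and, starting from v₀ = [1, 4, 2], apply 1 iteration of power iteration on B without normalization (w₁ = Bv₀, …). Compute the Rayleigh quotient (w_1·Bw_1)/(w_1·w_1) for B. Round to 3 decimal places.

μ ≈ 0.020

B = G − 4I has rows (-1, 1, 5); (4, -2, 1); (1, 5, -3)
w1 = Bv₀ = ((-1)·1 + 1·4 + 5·2; 4·1 + (-2)·4 + 1·2; 1·1 + 5·4 + (-3)·2) = (13, -2, 15)
Bw1 = (60, 71, -42)
w1·Bw1 = 8; w1·w1 = 398; μ ≈ 8/398 = 0.020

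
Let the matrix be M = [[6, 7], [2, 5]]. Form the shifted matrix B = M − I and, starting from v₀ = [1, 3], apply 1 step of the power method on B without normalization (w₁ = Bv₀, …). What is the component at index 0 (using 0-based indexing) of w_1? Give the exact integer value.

26

B = M − I has rows (5, 7); (2, 4)
w1 = Bv₀ = (5·1 + 7·3; 2·1 + 4·3) = (26, 14)
Requested component of w1: 26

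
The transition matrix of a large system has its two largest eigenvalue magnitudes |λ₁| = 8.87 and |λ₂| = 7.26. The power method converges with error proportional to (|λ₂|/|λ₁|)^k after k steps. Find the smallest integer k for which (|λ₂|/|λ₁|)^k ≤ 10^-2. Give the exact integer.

|λ₂/λ₁| = 7.26/8.87 = 0.81849
Need k ≥ ln(10^-2) / ln(0.81849) = -4.6052 / -0.2003 ≈ 22.992
Smallest integer k satisfying the bound: 23

23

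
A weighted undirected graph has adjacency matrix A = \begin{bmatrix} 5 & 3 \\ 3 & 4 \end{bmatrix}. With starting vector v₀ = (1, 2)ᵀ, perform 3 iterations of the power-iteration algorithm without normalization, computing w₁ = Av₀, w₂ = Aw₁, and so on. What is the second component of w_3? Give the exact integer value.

572

w1 = Av₀ = (11, 11)
w2 = Aw1 = (88, 77)
w3 = Aw2 = (671, 572)
The requested component of w3 is 572.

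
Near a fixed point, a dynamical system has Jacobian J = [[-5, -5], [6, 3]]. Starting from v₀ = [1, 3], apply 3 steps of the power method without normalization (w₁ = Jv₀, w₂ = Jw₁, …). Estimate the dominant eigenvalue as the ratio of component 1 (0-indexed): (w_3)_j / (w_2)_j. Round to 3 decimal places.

w1 = Jv₀ = (-20, 15)
w2 = Jw1 = (25, -75)
w3 = Jw2 = (250, -75)
Ratio at component: -75 / -75 = 1.000

1.000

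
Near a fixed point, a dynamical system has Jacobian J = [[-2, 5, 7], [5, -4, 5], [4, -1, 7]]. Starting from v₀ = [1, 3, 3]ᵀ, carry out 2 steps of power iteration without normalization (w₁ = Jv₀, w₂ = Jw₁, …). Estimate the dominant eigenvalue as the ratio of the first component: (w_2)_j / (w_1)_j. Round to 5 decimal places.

w1 = Jv₀ = (34, 8, 22)
w2 = Jw1 = (126, 248, 282)
Ratio at component: 126 / 34 = 3.70588

λ ≈ 3.70588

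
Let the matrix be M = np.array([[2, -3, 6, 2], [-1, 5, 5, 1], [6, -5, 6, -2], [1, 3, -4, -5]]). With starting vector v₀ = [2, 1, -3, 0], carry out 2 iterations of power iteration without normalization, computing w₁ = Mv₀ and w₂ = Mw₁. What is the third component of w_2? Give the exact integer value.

-142

w1 = Mv₀ = (2·2 + (-3)·1 + 6·(-3) + 2·0; (-1)·2 + 5·1 + 5·(-3) + 1·0; 6·2 + (-5)·1 + 6·(-3) + (-2)·0; 1·2 + 3·1 + (-4)·(-3) + (-5)·0) = (-17, -12, -11, 17)
w2 = Mw1 = (2·(-17) + (-3)·(-12) + 6·(-11) + 2·17; (-1)·(-17) + 5·(-12) + 5·(-11) + 1·17; 6·(-17) + (-5)·(-12) + 6·(-11) + (-2)·17; 1·(-17) + 3·(-12) + (-4)·(-11) + (-5)·17) = (-30, -81, -142, -94)
The requested component of w2 is -142.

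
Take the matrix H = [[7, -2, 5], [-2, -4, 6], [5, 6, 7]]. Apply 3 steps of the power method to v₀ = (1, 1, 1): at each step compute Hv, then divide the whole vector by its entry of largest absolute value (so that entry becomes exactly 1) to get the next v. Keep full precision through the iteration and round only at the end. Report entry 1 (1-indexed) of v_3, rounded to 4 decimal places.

Hv0 = (10.00000, 0.00000, 18.00000); divide by 18.00000 → v1 = (0.55556, 0.00000, 1.00000)
Hv1 = (8.88889, 4.88889, 9.77778); divide by 9.77778 → v2 = (0.90909, 0.50000, 1.00000)
Hv2 = (10.36364, 2.18182, 14.54545); divide by 14.54545 → v3 = (0.71250, 0.15000, 1.00000)
Requested entry of v3: 1824/2560 = 0.7125

0.7125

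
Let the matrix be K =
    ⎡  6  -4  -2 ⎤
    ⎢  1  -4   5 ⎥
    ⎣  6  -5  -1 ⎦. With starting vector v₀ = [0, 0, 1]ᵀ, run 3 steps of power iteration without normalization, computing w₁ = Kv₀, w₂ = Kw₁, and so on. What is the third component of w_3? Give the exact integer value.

-9

w1 = Kv₀ = (-2, 5, -1)
w2 = Kw1 = (-30, -27, -36)
w3 = Kw2 = (0, -102, -9)
The requested component of w3 is -9.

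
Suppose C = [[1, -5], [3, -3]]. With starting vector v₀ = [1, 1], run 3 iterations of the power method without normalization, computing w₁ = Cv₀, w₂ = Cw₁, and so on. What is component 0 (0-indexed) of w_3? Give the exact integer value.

56

w1 = Cv₀ = (1·1 + (-5)·1; 3·1 + (-3)·1) = (-4, 0)
w2 = Cw1 = (1·(-4) + (-5)·0; 3·(-4) + (-3)·0) = (-4, -12)
w3 = Cw2 = (56, 24)
The requested component of w3 is 56.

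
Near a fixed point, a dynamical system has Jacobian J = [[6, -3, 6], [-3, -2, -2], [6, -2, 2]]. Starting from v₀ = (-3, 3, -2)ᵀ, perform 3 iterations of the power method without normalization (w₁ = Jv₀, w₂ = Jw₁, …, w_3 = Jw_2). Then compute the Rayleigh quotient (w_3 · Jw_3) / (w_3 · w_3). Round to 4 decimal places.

w1 = Jv₀ = (6·(-3) + (-3)·3 + 6·(-2); (-3)·(-3) + (-2)·3 + (-2)·(-2); 6·(-3) + (-2)·3 + 2·(-2)) = (-39, 7, -28)
w2 = Jw1 = (6·(-39) + (-3)·7 + 6·(-28); (-3)·(-39) + (-2)·7 + (-2)·(-28); 6·(-39) + (-2)·7 + 2·(-28)) = (-423, 159, -304)
w3 = Jw2 = (-4839, 1559, -3464)
Jw3 = (-54495, 18327, -39080)
w3·Jw3 = (-4839)·(-54495) + 1559·18327 + (-3464)·(-39080) = 427646218; w3·w3 = (-4839)·(-4839) + 1559·1559 + (-3464)·(-3464) = 37845698
λ ≈ 427646218/37845698 = 11.2997

λ ≈ 11.2997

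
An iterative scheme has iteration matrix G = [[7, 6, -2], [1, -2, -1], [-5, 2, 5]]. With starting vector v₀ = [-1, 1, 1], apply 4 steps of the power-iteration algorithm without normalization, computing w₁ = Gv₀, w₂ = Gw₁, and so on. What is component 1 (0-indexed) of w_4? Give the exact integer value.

-1081

w1 = Gv₀ = (-3, -4, 12)
w2 = Gw1 = (-69, -7, 67)
w3 = Gw2 = (-659, -122, 666)
w4 = Gw3 = (-6677, -1081, 6381)
The requested component of w4 is -1081.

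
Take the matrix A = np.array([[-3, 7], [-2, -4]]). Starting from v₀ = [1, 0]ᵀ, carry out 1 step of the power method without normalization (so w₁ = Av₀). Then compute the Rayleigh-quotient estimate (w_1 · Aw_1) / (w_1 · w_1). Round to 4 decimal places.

-1.0000

w1 = Av₀ = ((-3)·1 + 7·0; (-2)·1 + (-4)·0) = (-3, -2)
Aw1 = (-5, 14)
w1·Aw1 = (-3)·(-5) + (-2)·14 = -13; w1·w1 = (-3)·(-3) + (-2)·(-2) = 13
λ ≈ -13/13 = -1.0000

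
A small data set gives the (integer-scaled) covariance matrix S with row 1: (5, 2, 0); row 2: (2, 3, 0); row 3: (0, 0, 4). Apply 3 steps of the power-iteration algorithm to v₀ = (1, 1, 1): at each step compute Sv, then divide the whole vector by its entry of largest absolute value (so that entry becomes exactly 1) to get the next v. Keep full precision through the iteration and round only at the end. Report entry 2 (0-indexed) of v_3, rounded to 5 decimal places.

Sv0 = (7.000000, 5.000000, 4.000000); divide by 7.000000 → v1 = (1.000000, 0.714286, 0.571429)
Sv1 = (6.428571, 4.142857, 2.285714); divide by 6.428571 → v2 = (1.000000, 0.644444, 0.355556)
Sv2 = (6.288889, 3.933333, 1.422222); divide by 6.288889 → v3 = (1.000000, 0.625442, 0.226148)
Requested entry of v3: 64/283 = 0.22615

0.22615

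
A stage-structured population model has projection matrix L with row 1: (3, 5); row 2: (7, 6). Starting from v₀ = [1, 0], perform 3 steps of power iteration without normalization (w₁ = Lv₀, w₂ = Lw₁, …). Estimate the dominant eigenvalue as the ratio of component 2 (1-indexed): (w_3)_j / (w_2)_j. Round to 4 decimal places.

10.8889

w1 = Lv₀ = (3, 7)
w2 = Lw1 = (44, 63)
w3 = Lw2 = (447, 686)
Ratio at component: 686 / 63 = 10.8889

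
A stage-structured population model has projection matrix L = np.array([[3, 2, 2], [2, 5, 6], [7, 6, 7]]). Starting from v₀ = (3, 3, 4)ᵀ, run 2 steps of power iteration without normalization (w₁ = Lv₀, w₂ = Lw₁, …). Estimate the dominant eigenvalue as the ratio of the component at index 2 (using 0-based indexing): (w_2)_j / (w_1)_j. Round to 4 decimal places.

λ ≈ 13.4328

w1 = Lv₀ = (23, 45, 67)
w2 = Lw1 = (293, 673, 900)
Ratio at component: 900 / 67 = 13.4328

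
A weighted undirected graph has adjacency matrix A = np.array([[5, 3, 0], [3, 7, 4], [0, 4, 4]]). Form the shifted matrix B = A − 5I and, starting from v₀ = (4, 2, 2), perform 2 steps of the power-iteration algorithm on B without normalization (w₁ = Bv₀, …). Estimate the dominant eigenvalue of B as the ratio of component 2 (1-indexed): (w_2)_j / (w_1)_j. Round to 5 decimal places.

μ ≈ 3.75000

B = A − 5I has rows (0, 3, 0); (3, 2, 4); (0, 4, -1)
w1 = Bv₀ = (6, 24, 6)
w2 = Bw1 = (72, 90, 90)
Ratio: 90/24 = 3.75000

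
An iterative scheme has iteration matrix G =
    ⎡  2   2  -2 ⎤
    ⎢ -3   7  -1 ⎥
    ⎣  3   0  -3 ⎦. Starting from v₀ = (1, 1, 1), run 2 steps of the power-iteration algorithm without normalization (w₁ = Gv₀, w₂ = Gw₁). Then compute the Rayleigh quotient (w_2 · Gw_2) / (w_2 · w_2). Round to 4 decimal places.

λ ≈ 4.1191

w1 = Gv₀ = (2, 3, 0)
w2 = Gw1 = (10, 15, 6)
Gw2 = (38, 69, 12)
w2·Gw2 = 10·38 + 15·69 + 6·12 = 1487; w2·w2 = 10·10 + 15·15 + 6·6 = 361
λ ≈ 1487/361 = 4.1191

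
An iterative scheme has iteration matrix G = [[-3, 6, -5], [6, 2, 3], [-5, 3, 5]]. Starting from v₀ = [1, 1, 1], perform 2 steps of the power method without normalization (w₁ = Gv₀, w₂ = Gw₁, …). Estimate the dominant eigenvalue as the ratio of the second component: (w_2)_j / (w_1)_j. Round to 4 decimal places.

λ ≈ 1.7273

w1 = Gv₀ = (-2, 11, 3)
w2 = Gw1 = (57, 19, 58)
Ratio at component: 19 / 11 = 1.7273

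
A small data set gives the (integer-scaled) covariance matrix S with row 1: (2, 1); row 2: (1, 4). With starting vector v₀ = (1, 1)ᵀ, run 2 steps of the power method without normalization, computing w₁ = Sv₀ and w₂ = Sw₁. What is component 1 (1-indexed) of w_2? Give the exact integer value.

w1 = Sv₀ = (2·1 + 1·1; 1·1 + 4·1) = (3, 5)
w2 = Sw1 = (2·3 + 1·5; 1·3 + 4·5) = (11, 23)
The requested component of w2 is 11.

11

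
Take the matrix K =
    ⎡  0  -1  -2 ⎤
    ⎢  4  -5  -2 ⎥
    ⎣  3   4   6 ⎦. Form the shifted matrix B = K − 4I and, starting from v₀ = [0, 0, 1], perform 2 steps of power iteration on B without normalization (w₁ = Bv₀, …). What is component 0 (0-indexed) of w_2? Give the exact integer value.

B = K − 4I has rows (-4, -1, -2); (4, -9, -2); (3, 4, 2)
w1 = Bv₀ = (-2, -2, 2)
w2 = Bw1 = (6, 6, -10)
Requested component of w2: 6

6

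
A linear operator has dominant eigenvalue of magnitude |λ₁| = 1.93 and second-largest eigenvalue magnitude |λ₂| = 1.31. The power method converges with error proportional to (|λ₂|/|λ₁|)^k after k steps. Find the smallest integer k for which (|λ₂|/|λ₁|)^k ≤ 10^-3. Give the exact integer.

18

|λ₂/λ₁| = 1.31/1.93 = 0.67876
Need k ≥ ln(10^-3) / ln(0.67876) = -6.9078 / -0.3875 ≈ 17.827
Smallest integer k satisfying the bound: 18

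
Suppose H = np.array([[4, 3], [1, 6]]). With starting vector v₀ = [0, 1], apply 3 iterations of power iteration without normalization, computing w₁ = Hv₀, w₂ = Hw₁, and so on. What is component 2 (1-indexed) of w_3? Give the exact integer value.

264

w1 = Hv₀ = (4·0 + 3·1; 1·0 + 6·1) = (3, 6)
w2 = Hw1 = (4·3 + 3·6; 1·3 + 6·6) = (30, 39)
w3 = Hw2 = (237, 264)
The requested component of w3 is 264.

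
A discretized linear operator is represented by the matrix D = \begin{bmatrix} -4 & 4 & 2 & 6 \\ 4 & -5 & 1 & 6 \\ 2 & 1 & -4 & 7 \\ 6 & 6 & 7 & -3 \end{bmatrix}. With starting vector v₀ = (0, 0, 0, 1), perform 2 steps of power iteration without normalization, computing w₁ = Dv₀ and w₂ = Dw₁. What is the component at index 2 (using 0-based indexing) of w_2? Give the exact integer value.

w1 = Dv₀ = ((-4)·0 + 4·0 + 2·0 + 6·1; 4·0 + (-5)·0 + 1·0 + 6·1; 2·0 + 1·0 + (-4)·0 + 7·1; 6·0 + 6·0 + 7·0 + (-3)·1) = (6, 6, 7, -3)
w2 = Dw1 = ((-4)·6 + 4·6 + 2·7 + 6·(-3); 4·6 + (-5)·6 + 1·7 + 6·(-3); 2·6 + 1·6 + (-4)·7 + 7·(-3); 6·6 + 6·6 + 7·7 + (-3)·(-3)) = (-4, -17, -31, 130)
The requested component of w2 is -31.

-31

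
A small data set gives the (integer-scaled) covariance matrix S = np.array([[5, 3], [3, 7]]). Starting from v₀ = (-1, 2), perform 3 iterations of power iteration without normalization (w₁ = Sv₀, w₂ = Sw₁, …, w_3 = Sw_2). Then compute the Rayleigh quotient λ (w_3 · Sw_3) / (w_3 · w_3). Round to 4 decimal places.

9.1420

w1 = Sv₀ = (5·(-1) + 3·2; 3·(-1) + 7·2) = (1, 11)
w2 = Sw1 = (5·1 + 3·11; 3·1 + 7·11) = (38, 80)
w3 = Sw2 = (430, 674)
Sw3 = (4172, 6008)
w3·Sw3 = 430·4172 + 674·6008 = 5843352; w3·w3 = 430·430 + 674·674 = 639176
λ ≈ 5843352/639176 = 9.1420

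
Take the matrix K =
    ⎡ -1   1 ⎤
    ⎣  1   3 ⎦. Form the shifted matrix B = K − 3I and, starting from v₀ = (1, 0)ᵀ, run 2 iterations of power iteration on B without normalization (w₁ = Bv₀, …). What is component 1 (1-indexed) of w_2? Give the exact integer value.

B = K − 3I has rows (-4, 1); (1, 0)
w1 = Bv₀ = ((-4)·1 + 1·0; 1·1 + 0·0) = (-4, 1)
w2 = Bw1 = ((-4)·(-4) + 1·1; 1·(-4) + 0·1) = (17, -4)
Requested component of w2: 17

17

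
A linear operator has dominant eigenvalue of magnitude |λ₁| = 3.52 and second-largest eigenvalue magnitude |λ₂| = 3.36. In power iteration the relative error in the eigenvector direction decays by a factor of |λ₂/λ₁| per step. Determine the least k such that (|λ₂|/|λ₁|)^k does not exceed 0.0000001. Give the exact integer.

347

|λ₂/λ₁| = 3.36/3.52 = 0.95455
Need k ≥ ln(0.0000001) / ln(0.95455) = -16.1181 / -0.0465 ≈ 346.477
Smallest integer k satisfying the bound: 347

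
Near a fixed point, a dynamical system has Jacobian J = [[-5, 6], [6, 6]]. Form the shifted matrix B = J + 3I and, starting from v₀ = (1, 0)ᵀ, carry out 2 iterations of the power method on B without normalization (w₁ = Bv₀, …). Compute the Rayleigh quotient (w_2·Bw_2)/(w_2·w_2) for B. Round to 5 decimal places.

μ ≈ 9.76100

B = J + 3I has rows (-2, 6); (6, 9)
w1 = Bv₀ = (-2, 6)
w2 = Bw1 = (40, 42)
Bw2 = (172, 618)
w2·Bw2 = 32836; w2·w2 = 3364; μ ≈ 32836/3364 = 9.76100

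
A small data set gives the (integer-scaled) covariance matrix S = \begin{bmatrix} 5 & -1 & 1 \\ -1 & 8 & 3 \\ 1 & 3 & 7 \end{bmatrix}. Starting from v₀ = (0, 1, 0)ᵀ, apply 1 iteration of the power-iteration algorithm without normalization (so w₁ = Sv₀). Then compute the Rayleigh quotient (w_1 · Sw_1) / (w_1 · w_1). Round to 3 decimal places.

9.919

w1 = Sv₀ = (5·0 + (-1)·1 + 1·0; (-1)·0 + 8·1 + 3·0; 1·0 + 3·1 + 7·0) = (-1, 8, 3)
Sw1 = (-10, 74, 44)
w1·Sw1 = (-1)·(-10) + 8·74 + 3·44 = 734; w1·w1 = (-1)·(-1) + 8·8 + 3·3 = 74
λ ≈ 734/74 = 9.919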